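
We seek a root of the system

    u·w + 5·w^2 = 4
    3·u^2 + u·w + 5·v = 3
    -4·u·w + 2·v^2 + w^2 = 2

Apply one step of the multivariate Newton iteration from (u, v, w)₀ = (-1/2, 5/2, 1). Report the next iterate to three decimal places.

At (-1/2, 5/2, 1): F = (0.500, 9.750, 13.500).
Jacobian J = [[w, 0, u + 10·w], [6·u + w, 5, u], [-4·w, 4·v, -4·u + 2·w]].
At the point, J = [[1.000, 0.000, 9.500], [-2.000, 5.000, -0.500], [-4.000, 10.000, 4.000]] (det J = 25.000).
Solving J·Δ = −F gives Δ = (-11.900, -6.590, 1.200).
Then the next iterate is (u, v, w)₁ = (-12.400, -4.090, 2.200).

(-12.400, -4.090, 2.200)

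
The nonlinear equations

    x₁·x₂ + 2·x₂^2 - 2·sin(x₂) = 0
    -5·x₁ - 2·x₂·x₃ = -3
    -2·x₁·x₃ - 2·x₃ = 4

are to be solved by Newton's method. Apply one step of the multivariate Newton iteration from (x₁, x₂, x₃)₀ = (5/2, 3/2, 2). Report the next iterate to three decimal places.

At (5/2, 3/2, 2): F = (6.25501, -15.500, -18.000).
Jacobian J = [[x₂, x₁ + 4·x₂ - 2·cos(x₂), 0], [-5, -2·x₃, -2·x₂], [-2·x₃, 0, -2·x₁ - 2]].
At the point, J = [[1.500, 8.35853, 0.000], [-5.000, -4.000, -3.000], [-4.000, 0.000, -7.000]] (det J = -150.24609).
Solving J·Δ = −F gives Δ = (-1.866, -0.413, -1.505).
Then the next iterate is (x₁, x₂, x₃)₁ = (0.634, 1.087, 0.495).

(0.634, 1.087, 0.495)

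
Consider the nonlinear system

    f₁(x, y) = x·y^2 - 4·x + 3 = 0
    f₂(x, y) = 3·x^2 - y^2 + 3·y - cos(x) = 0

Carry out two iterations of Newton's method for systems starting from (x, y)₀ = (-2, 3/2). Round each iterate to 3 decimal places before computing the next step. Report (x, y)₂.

(-0.475, 2.892)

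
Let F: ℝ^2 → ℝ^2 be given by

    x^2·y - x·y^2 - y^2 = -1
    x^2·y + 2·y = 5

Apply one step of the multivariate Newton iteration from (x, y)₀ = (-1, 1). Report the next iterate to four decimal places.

At (-1, 1): F = (2.0000, -2.0000).
Jacobian J = [[2·x·y - y^2, x^2 - 2·x·y - 2·y], [2·x·y, x^2 + 2]].
At the point, J = [[-3.0000, 1.0000], [-2.0000, 3.0000]] (det J = -7.0000).
Solving J·Δ = −F gives Δ = (1.1429, 1.4286).
Then the next iterate is (x, y)₁ = (0.1429, 2.4286).

(0.1429, 2.4286)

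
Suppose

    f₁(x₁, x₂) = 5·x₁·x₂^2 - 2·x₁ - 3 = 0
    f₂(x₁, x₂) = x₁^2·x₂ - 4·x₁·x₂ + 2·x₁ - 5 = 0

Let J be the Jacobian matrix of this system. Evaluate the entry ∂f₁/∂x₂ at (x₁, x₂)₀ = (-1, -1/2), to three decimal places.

5.000

∂f₁/∂x₂ = 10·x₁·x₂.
At (-1, -1/2) this is 5.000.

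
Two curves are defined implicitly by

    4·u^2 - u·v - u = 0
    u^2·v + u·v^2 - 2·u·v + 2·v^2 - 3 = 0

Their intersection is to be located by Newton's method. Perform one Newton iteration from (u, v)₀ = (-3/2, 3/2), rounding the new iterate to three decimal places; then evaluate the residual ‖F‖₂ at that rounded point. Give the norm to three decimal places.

3.419

At (-3/2, 3/2): F = (12.750, 6.000).
Jacobian J = [[8·u - v - 1, -u], [2·u·v + v^2 - 2·v, u^2 + 2·u·v - 2·u + 4·v]].
At the point, J = [[-14.500, 1.500], [-5.250, 6.750]] (det J = -90.000).
Solving J·Δ = −F gives Δ = (0.856, -0.223).
Then the next iterate is (u, v)₁ = (-0.644, 1.277).
Re-evaluating at (-0.644, 1.277): F = (3.12533, 1.38566), so ‖F‖₂ = 3.419.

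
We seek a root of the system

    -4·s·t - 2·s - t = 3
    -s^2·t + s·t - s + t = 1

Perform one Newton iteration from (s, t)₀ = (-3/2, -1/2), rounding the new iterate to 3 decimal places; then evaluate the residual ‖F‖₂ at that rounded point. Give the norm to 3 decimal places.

At (-3/2, -1/2): F = (-2.500, 1.875).
Jacobian J = [[-4·t - 2, -4·s - 1], [-2·s·t + t - 1, -s^2 + s + 1]].
At the point, J = [[0.000, 5.000], [-3.000, -2.750]] (det J = 15.000).
Solving J·Δ = −F gives Δ = (0.167, 0.500).
Then the next iterate is (s, t)₁ = (-1.333, 0.000).
Re-evaluating at (-1.333, 0.000): F = (-0.334, 0.333), so ‖F‖₂ = 0.472.

0.472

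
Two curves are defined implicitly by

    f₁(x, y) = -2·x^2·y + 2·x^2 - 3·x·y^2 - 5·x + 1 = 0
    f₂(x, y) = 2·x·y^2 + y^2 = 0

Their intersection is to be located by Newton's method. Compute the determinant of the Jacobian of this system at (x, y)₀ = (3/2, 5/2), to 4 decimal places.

-317.5000

J = [[-4·x·y + 4·x - 3·y^2 - 5, -2·x^2 - 6·x·y], [2·y^2, 4·x·y + 2·y]].
At the point, J = [[-32.7500, -27.0000], [12.5000, 20.0000]].
det J = -317.5000.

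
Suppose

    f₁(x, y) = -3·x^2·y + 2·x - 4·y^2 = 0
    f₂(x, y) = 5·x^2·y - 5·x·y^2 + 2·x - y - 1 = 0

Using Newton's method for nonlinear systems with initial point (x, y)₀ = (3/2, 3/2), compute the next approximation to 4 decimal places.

(0.9685, 0.9660)

At (3/2, 3/2): F = (-16.1250, 0.5000).
Jacobian J = [[-6·x·y + 2, -3·x^2 - 8·y], [10·x·y - 5·y^2 + 2, 5·x^2 - 10·x·y - 1]].
At the point, J = [[-11.5000, -18.7500], [13.2500, -12.2500]] (det J = 389.3125).
Solving J·Δ = −F gives Δ = (-0.5315, -0.5340).
Then the next iterate is (x, y)₁ = (0.9685, 0.9660).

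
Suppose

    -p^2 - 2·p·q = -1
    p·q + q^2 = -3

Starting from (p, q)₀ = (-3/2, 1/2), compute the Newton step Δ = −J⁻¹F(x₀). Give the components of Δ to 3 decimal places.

At (-3/2, 1/2): F = (0.250, 2.500).
Jacobian J = [[-2·p - 2·q, -2·p], [q, p + 2·q]].
At the point, J = [[2.000, 3.000], [0.500, -0.500]] (det J = -2.500).
Solving J·Δ = −F gives Δ = (-3.050, 1.950).

(-3.050, 1.950)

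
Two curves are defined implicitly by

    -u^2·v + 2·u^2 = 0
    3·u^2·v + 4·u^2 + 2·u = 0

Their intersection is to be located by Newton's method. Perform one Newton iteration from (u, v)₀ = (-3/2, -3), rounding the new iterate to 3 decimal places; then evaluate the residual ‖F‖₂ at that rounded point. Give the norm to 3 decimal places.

5.120

At (-3/2, -3): F = (11.250, -14.250).
Jacobian J = [[-2·u·v + 4·u, -u^2], [6·u·v + 8·u + 2, 3·u^2]].
At the point, J = [[-15.000, -2.250], [17.000, 6.750]] (det J = -63.000).
Solving J·Δ = −F gives Δ = (0.696, 0.357).
Then the next iterate is (u, v)₁ = (-0.804, -2.643).
Re-evaluating at (-0.804, -2.643): F = (3.00131, -4.14777), so ‖F‖₂ = 5.120.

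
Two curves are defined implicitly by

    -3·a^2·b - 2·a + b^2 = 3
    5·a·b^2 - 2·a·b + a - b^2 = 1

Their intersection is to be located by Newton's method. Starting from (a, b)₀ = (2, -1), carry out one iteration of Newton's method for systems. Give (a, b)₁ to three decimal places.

(2.593, -0.148)

At (2, -1): F = (6.000, 14.000).
Jacobian J = [[-6·a·b - 2, -3·a^2 + 2·b], [5·b^2 - 2·b + 1, 10·a·b - 2·a - 2·b]].
At the point, J = [[10.000, -14.000], [8.000, -22.000]] (det J = -108.000).
Solving J·Δ = −F gives Δ = (0.593, 0.852).
Then the next iterate is (a, b)₁ = (2.593, -0.148).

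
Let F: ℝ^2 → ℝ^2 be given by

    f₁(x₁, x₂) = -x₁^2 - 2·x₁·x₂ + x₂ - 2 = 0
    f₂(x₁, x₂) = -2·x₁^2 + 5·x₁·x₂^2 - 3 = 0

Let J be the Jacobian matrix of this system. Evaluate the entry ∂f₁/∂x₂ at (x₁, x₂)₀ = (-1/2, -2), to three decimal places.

2.000

∂f₁/∂x₂ = -2·x₁ + 1.
At (-1/2, -2) this is 2.000.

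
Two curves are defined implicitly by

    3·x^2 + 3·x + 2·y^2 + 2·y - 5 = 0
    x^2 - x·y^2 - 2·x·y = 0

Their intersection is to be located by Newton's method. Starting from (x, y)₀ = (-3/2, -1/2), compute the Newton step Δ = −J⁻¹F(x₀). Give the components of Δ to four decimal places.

At (-3/2, -1/2): F = (-3.2500, 1.1250).
Jacobian J = [[6·x + 3, 4·y + 2], [2·x - y^2 - 2·y, -2·x·y - 2·x]].
At the point, J = [[-6.0000, 0.0000], [-2.2500, 1.5000]] (det J = -9.0000).
Solving J·Δ = −F gives Δ = (-0.5417, -1.5625).

(-0.5417, -1.5625)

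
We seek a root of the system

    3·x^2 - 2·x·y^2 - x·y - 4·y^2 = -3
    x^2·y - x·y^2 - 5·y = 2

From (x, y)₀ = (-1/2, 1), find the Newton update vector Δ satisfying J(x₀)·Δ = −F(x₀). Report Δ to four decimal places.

At (-1/2, 1): F = (1.2500, -6.2500).
Jacobian J = [[6·x - 2·y^2 - y, -4·x·y - x - 8·y], [2·x·y - y^2, x^2 - 2·x·y - 5]].
At the point, J = [[-6.0000, -5.5000], [-2.0000, -3.7500]] (det J = 11.5000).
Solving J·Δ = −F gives Δ = (3.3967, -3.4783).

(3.3967, -3.4783)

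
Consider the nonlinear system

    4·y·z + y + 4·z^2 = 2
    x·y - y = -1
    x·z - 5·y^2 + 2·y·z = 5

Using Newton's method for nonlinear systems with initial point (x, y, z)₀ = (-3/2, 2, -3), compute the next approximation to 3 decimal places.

(-0.955, 0.836, -1.450)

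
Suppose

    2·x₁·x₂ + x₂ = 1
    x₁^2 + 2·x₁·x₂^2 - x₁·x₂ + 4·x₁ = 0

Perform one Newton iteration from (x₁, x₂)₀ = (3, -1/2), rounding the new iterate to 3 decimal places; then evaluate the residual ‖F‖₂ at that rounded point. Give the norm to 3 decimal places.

At (3, -1/2): F = (-4.500, 24.000).
Jacobian J = [[2·x₂, 2·x₁ + 1], [2·x₁ + 2·x₂^2 - x₂ + 4, 4·x₁·x₂ - x₁]].
At the point, J = [[-1.000, 7.000], [11.000, -9.000]] (det J = -68.000).
Solving J·Δ = −F gives Δ = (-1.875, 0.375).
Then the next iterate is (x₁, x₂)₁ = (1.125, -0.125).
Re-evaluating at (1.125, -0.125): F = (-1.40625, 5.94141), so ‖F‖₂ = 6.106.

6.106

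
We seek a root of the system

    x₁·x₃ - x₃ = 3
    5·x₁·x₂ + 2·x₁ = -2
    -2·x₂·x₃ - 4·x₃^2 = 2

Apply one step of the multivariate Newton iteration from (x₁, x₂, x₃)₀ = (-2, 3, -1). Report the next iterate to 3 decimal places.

At (-2, 3, -1): F = (0.000, -32.000, 0.000).
Jacobian J = [[x₃, 0, x₁ - 1], [5·x₂ + 2, 5·x₁, 0], [0, -2·x₃, -2·x₂ - 8·x₃]].
At the point, J = [[-1.000, 0.000, -3.000], [17.000, -10.000, 0.000], [0.000, 2.000, 2.000]] (det J = -82.000).
Solving J·Δ = −F gives Δ = (2.341, 0.780, -0.780).
Then the next iterate is (x₁, x₂, x₃)₁ = (0.341, 3.780, -1.780).

(0.341, 3.780, -1.780)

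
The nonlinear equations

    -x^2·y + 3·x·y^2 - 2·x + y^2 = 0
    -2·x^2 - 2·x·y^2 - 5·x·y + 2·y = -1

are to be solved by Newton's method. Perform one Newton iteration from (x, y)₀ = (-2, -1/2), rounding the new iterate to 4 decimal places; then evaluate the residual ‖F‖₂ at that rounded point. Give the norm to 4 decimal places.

At (-2, -1/2): F = (4.7500, -12.0000).
Jacobian J = [[-2·x·y + 3·y^2 - 2, -x^2 + 6·x·y + 2·y], [-4·x - 2·y^2 - 5·y, -4·x·y - 5·x + 2]].
At the point, J = [[-3.2500, 1.0000], [10.0000, 8.0000]] (det J = -36.0000).
Solving J·Δ = −F gives Δ = (1.3889, -0.2361).
Then the next iterate is (x, y)₁ = (-0.6111, -0.7361).
Re-evaluating at (-0.6111, -0.7361): F = (1.045574, -2.805999), so ‖F‖₂ = 2.9945.

2.9945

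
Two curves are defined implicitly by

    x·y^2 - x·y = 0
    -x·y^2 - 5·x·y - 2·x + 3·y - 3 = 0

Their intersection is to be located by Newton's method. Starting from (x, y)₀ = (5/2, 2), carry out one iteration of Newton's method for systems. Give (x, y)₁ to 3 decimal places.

At (5/2, 2): F = (5.000, -37.000).
Jacobian J = [[y^2 - y, 2·x·y - x], [-y^2 - 5·y - 2, -2·x·y - 5·x + 3]].
At the point, J = [[2.000, 7.500], [-16.000, -19.500]] (det J = 81.000).
Solving J·Δ = −F gives Δ = (-2.222, -0.074).
Then the next iterate is (x, y)₁ = (0.278, 1.926).

(0.278, 1.926)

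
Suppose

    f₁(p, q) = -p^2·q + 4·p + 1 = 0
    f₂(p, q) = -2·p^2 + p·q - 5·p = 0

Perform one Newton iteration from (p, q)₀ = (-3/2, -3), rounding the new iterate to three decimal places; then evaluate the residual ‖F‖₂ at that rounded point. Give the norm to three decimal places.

363.247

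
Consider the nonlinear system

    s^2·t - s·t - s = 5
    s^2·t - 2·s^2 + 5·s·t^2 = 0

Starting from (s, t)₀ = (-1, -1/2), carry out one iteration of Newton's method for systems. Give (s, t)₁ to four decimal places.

At (-1, -1/2): F = (-5.0000, -3.7500).
Jacobian J = [[2·s·t - t - 1, s^2 - s], [2·s·t - 4·s + 5·t^2, s^2 + 10·s·t]].
At the point, J = [[0.5000, 2.0000], [6.2500, 6.0000]] (det J = -9.5000).
Solving J·Δ = −F gives Δ = (-2.3684, 3.0921).
Then the next iterate is (s, t)₁ = (-3.3684, 2.5921).

(-3.3684, 2.5921)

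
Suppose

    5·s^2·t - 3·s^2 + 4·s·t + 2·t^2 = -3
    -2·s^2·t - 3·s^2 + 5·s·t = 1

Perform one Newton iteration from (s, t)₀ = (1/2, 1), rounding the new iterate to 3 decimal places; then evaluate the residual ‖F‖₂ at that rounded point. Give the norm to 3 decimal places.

At (1/2, 1): F = (7.500, 0.250).
Jacobian J = [[10·s·t - 6·s + 4·t, 5·s^2 + 4·s + 4·t], [-4·s·t - 6·s + 5·t, -2·s^2 + 5·s]].
At the point, J = [[6.000, 7.250], [0.000, 2.000]] (det J = 12.000).
Solving J·Δ = −F gives Δ = (-1.099, -0.125).
Then the next iterate is (s, t)₁ = (-0.599, 0.875).
Re-evaluating at (-0.599, 0.875): F = (2.92810, -5.32493), so ‖F‖₂ = 6.077.

6.077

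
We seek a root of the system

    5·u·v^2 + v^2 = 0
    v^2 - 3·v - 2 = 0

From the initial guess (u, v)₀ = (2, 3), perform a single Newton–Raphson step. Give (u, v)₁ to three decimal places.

(-1.178, 3.667)

At (2, 3): F = (99.000, -2.000).
Jacobian J = [[5·v^2, 10·u·v + 2·v], [0, 2·v - 3]].
At the point, J = [[45.000, 66.000], [0.000, 3.000]] (det J = 135.000).
Solving J·Δ = −F gives Δ = (-3.178, 0.667).
Then the next iterate is (u, v)₁ = (-1.178, 3.667).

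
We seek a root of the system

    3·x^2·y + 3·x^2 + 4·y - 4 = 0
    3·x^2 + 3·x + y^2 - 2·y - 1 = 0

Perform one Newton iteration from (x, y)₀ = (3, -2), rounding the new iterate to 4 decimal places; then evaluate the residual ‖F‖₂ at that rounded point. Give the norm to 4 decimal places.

At (3, -2): F = (-39.0000, 43.0000).
Jacobian J = [[6·x·y + 6·x, 3·x^2 + 4], [6·x + 3, 2·y - 2]].
At the point, J = [[-18.0000, 31.0000], [21.0000, -6.0000]] (det J = -543.0000).
Solving J·Δ = −F gives Δ = (-2.0239, 0.0829).
Then the next iterate is (x, y)₁ = (0.9761, -1.9171).
Re-evaluating at (0.9761, -1.9171): F = (-14.289759, 12.296086), so ‖F‖₂ = 18.8518.

18.8518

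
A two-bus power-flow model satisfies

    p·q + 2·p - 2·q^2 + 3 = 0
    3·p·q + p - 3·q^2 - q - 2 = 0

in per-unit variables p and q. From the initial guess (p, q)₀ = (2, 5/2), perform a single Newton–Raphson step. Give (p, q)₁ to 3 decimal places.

At (2, 5/2): F = (-0.500, -6.250).
Jacobian J = [[q + 2, p - 4·q], [3·q + 1, 3·p - 6·q - 1]].
At the point, J = [[4.500, -8.000], [8.500, -10.000]] (det J = 23.000).
Solving J·Δ = −F gives Δ = (1.957, 1.038).
Then the next iterate is (p, q)₁ = (3.957, 3.538).

(3.957, 3.538)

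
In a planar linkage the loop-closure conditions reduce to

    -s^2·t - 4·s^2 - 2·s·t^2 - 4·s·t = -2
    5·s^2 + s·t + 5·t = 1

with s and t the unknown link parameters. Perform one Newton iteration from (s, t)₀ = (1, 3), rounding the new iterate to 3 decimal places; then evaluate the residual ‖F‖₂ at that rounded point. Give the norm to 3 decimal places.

480.350

At (1, 3): F = (-35.000, 22.000).
Jacobian J = [[-2·s·t - 8·s - 2·t^2 - 4·t, -s^2 - 4·s·t - 4·s], [10·s + t, s + 5]].
At the point, J = [[-44.000, -17.000], [13.000, 6.000]] (det J = -43.000).
Solving J·Δ = −F gives Δ = (3.814, -11.930).
Then the next iterate is (s, t)₁ = (4.814, -8.930).
Re-evaluating at (4.814, -8.930): F = (-479.57706, 27.23396), so ‖F‖₂ = 480.350.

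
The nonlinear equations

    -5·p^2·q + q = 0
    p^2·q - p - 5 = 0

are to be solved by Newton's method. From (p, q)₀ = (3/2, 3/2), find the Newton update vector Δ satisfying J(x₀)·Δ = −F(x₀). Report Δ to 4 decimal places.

(-4.5169, 8.4153)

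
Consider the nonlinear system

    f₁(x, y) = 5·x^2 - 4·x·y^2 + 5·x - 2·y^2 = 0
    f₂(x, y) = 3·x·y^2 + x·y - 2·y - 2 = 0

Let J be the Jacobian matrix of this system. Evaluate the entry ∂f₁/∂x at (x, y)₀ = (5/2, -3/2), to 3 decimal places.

∂f₁/∂x = 10·x - 4·y^2 + 5.
At (5/2, -3/2) this is 21.000.

21.000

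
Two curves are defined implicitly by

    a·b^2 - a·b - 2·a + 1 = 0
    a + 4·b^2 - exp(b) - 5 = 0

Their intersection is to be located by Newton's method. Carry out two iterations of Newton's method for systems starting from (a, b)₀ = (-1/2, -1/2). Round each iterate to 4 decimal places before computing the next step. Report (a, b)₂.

(-0.5714, -1.2378)

At (-1/2, -1/2): F = (1.6250, -5.106531).
Jacobian J = [[b^2 - b - 2, 2·a·b - a], [1, 8·b - exp(b)]].
At the point, J = [[-1.2500, 1.0000], [1.0000, -4.606531]] (det J = 4.758163).
Solving J·Δ = −F gives Δ = (0.5000, -1.0000).
Then the next iterate is (a, b)₁ = (0.0000, -1.5000).
Round to (0.0000, -1.5000) and repeat: F = (1.0000, 3.776870), J = [[1.7500, 0.0000], [1.0000, -12.223130]].
Δ = (-0.5714, 0.2622), so (a, b)₂ = (-0.5714, -1.2378).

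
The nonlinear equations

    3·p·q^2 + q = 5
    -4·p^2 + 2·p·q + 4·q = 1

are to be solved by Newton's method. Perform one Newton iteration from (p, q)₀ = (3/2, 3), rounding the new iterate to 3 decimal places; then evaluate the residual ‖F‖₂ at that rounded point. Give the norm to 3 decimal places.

At (3/2, 3): F = (38.500, 11.000).
Jacobian J = [[3·q^2, 6·p·q + 1], [-8·p + 2·q, 2·p + 4]].
At the point, J = [[27.000, 28.000], [-6.000, 7.000]] (det J = 357.000).
Solving J·Δ = −F gives Δ = (0.108, -1.479).
Then the next iterate is (p, q)₁ = (1.608, 1.521).
Re-evaluating at (1.608, 1.521): F = (7.68104, -0.36712), so ‖F‖₂ = 7.690.

7.690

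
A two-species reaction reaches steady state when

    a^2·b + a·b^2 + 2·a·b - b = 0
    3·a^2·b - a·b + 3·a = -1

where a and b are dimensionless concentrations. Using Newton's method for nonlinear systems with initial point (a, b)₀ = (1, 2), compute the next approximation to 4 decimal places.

At (1, 2): F = (8.0000, 8.0000).
Jacobian J = [[2·a·b + b^2 + 2·b, a^2 + 2·a·b + 2·a - 1], [6·a·b - b + 3, 3·a^2 - a]].
At the point, J = [[12.0000, 6.0000], [13.0000, 2.0000]] (det J = -54.0000).
Solving J·Δ = −F gives Δ = (-0.5926, -0.1481).
Then the next iterate is (a, b)₁ = (0.4074, 1.8519).

(0.4074, 1.8519)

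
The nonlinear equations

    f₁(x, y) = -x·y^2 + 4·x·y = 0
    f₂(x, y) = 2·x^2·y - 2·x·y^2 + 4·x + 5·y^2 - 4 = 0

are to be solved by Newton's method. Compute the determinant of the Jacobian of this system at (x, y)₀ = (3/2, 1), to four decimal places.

1.5000

J = [[-y^2 + 4·y, -2·x·y + 4·x], [4·x·y - 2·y^2 + 4, 2·x^2 - 4·x·y + 10·y]].
At the point, J = [[3.0000, 3.0000], [8.0000, 8.5000]].
det J = 1.5000.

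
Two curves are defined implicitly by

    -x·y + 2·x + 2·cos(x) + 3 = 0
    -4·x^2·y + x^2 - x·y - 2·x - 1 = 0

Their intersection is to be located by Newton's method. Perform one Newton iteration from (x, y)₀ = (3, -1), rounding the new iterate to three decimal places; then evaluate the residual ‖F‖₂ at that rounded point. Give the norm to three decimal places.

5171.220

At (3, -1): F = (10.02002, 41.000).
Jacobian J = [[-y - 2·sin(x) + 2, -x], [-8·x·y + 2·x - y - 2, -4·x^2 - x]].
At the point, J = [[2.71776, -3.000], [29.000, -39.000]] (det J = -18.99264).
Solving J·Δ = −F gives Δ = (-14.099, -9.433).
Then the next iterate is (x, y)₁ = (-11.099, -10.433).
Re-evaluating at (-11.099, -10.433): F = (-134.78738, 5169.46325), so ‖F‖₂ = 5171.220.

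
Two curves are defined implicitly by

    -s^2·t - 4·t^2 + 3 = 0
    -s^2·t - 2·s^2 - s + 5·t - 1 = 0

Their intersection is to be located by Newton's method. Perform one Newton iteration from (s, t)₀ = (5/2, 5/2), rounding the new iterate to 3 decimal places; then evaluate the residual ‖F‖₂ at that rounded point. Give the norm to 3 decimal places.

11.230

At (5/2, 5/2): F = (-37.625, -19.125).
Jacobian J = [[-2·s·t, -s^2 - 8·t], [-2·s·t - 4·s - 1, -s^2 + 5]].
At the point, J = [[-12.500, -26.250], [-23.500, -1.250]] (det J = -601.250).
Solving J·Δ = −F gives Δ = (-0.757, -1.073).
Then the next iterate is (s, t)₁ = (1.743, 1.427).
Re-evaluating at (1.743, 1.427): F = (-9.48061, -6.01939), so ‖F‖₂ = 11.230.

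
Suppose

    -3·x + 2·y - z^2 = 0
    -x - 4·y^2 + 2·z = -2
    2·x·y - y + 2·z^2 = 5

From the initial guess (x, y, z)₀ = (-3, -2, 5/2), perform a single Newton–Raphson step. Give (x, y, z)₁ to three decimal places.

(-1.284, -1.388, 1.465)

At (-3, -2, 5/2): F = (-1.250, -6.000, 21.500).
Jacobian J = [[-3, 2, -2·z], [-1, -8·y, 2], [2·y, 2·x - 1, 4·z]].
At the point, J = [[-3.000, 2.000, -5.000], [-1.000, 16.000, 2.000], [-4.000, -7.000, 10.000]] (det J = -873.000).
Solving J·Δ = −F gives Δ = (1.716, 0.612, -1.035).
Then the next iterate is (x, y, z)₁ = (-1.284, -1.388, 1.465).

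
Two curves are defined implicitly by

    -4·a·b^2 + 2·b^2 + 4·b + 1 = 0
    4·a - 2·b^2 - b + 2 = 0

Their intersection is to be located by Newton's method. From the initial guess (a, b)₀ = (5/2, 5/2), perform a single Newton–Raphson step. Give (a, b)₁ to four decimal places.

(1.7339, 1.9487)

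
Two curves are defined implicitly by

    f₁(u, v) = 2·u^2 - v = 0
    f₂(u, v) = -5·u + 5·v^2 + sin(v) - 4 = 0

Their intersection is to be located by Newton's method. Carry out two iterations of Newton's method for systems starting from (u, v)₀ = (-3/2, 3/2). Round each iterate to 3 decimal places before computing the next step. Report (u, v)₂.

(-0.560, 0.447)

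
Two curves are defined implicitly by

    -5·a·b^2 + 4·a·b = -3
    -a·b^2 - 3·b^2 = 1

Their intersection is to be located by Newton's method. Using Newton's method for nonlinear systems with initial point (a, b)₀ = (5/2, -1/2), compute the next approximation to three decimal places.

(4.561, 0.026)

At (5/2, -1/2): F = (-5.125, -2.375).
Jacobian J = [[-5·b^2 + 4·b, -10·a·b + 4·a], [-b^2, -2·a·b - 6·b]].
At the point, J = [[-3.250, 22.500], [-0.250, 5.500]] (det J = -12.250).
Solving J·Δ = −F gives Δ = (2.061, 0.526).
Then the next iterate is (a, b)₁ = (4.561, 0.026).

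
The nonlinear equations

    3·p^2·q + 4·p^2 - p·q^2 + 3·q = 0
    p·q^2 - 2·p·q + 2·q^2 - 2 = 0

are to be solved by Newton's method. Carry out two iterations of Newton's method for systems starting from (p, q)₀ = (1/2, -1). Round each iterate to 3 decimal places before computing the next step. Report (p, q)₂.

(1.051, -0.528)

At (1/2, -1): F = (-3.250, 1.500).
Jacobian J = [[6·p·q + 8·p - q^2, 3·p^2 - 2·p·q + 3], [q^2 - 2·q, 2·p·q - 2·p + 4·q]].
At the point, J = [[0.000, 4.750], [3.000, -6.000]] (det J = -14.250).
Solving J·Δ = −F gives Δ = (0.868, 0.684).
Then the next iterate is (p, q)₁ = (1.368, -0.316).
Round to (1.368, -0.316) and repeat: F = (4.62698, -0.79911), J = [[8.25042, 9.47885], [0.73186, -4.86458]].
Δ = (-0.317, -0.212), so (p, q)₂ = (1.051, -0.528).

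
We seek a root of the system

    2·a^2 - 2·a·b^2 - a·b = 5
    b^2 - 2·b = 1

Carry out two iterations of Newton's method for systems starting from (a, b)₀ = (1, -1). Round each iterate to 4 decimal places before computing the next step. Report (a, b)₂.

(1.5776, -0.4167)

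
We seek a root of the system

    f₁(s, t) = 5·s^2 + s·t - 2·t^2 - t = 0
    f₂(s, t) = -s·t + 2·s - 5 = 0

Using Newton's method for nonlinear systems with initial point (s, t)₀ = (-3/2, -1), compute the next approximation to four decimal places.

At (-3/2, -1): F = (11.7500, -9.5000).
Jacobian J = [[10·s + t, s - 4·t - 1], [-t + 2, -s]].
At the point, J = [[-16.0000, 1.5000], [3.0000, 1.5000]] (det J = -28.5000).
Solving J·Δ = −F gives Δ = (1.1184, 4.0965).
Then the next iterate is (s, t)₁ = (-0.3816, 3.0965).

(-0.3816, 3.0965)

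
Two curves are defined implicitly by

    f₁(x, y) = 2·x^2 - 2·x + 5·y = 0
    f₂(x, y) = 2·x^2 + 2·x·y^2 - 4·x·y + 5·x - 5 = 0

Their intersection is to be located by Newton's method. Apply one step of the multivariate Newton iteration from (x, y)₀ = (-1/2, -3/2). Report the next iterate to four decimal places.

(-0.1429, -0.0143)

At (-1/2, -3/2): F = (-6.0000, -12.2500).
Jacobian J = [[4·x - 2, 5], [4·x + 2·y^2 - 4·y + 5, 4·x·y - 4·x]].
At the point, J = [[-4.0000, 5.0000], [13.5000, 5.0000]] (det J = -87.5000).
Solving J·Δ = −F gives Δ = (0.3571, 1.4857).
Then the next iterate is (x, y)₁ = (-0.1429, -0.0143).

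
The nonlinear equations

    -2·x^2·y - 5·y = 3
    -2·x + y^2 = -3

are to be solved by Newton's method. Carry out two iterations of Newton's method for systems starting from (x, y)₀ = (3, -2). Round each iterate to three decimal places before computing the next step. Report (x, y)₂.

At (3, -2): F = (43.000, 1.000).
Jacobian J = [[-4·x·y, -2·x^2 - 5], [-2, 2·y]].
At the point, J = [[24.000, -23.000], [-2.000, -4.000]] (det J = -142.000).
Solving J·Δ = −F gives Δ = (-1.049, 0.775).
Then the next iterate is (x, y)₁ = (1.951, -1.225).
Round to (1.951, -1.225) and repeat: F = (12.45068, 0.59863), J = [[9.55990, -12.61280], [-2.000, -2.450]].
Δ = (-0.472, 0.630), so (x, y)₂ = (1.479, -0.595).

(1.479, -0.595)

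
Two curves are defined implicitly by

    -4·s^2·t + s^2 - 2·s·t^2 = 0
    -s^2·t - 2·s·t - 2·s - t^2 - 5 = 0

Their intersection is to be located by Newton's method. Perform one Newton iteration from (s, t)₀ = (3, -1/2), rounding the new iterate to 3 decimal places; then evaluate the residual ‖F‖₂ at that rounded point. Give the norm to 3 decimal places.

At (3, -1/2): F = (25.500, -3.750).
Jacobian J = [[-8·s·t + 2·s - 2·t^2, -4·s^2 - 4·s·t], [-2·s·t - 2·t - 2, -s^2 - 2·s - 2·t]].
At the point, J = [[17.500, -30.000], [2.000, -14.000]] (det J = -185.000).
Solving J·Δ = −F gives Δ = (-2.538, -0.630).
Then the next iterate is (s, t)₁ = (0.462, -1.130).
Re-evaluating at (0.462, -1.130): F = (-0.00164, -5.91559), so ‖F‖₂ = 5.916.

5.916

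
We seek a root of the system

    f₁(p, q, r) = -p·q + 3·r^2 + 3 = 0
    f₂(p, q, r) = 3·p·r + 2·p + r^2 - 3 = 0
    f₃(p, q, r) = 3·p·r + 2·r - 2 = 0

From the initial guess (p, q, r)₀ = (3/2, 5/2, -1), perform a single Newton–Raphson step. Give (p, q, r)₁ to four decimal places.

(3.0000, -6.5000, 1.0000)

At (3/2, 5/2, -1): F = (2.2500, -3.5000, -8.5000).
Jacobian J = [[-q, -p, 6·r], [3·r + 2, 0, 3·p + 2·r], [3·r, 0, 3·p + 2]].
At the point, J = [[-2.5000, -1.5000, -6.0000], [-1.0000, 0.0000, 2.5000], [-3.0000, 0.0000, 6.5000]] (det J = 1.5000).
Solving J·Δ = −F gives Δ = (1.5000, -9.0000, 2.0000).
Then the next iterate is (p, q, r)₁ = (3.0000, -6.5000, 1.0000).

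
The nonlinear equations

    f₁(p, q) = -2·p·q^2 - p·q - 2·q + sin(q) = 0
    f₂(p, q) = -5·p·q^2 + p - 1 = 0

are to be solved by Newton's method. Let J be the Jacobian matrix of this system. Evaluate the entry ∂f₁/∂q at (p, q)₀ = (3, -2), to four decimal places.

∂f₁/∂q = -4·p·q - p + cos(q) - 2.
At (3, -2) this is 18.5839.

18.5839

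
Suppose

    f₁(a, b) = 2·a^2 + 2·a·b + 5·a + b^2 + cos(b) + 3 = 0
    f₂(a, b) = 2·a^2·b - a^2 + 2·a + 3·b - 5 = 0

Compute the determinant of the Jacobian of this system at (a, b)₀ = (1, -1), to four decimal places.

J = [[4·a + 2·b + 5, 2·a + 2·b - sin(b)], [4·a·b - 2·a + 2, 2·a^2 + 3]].
At the point, J = [[7.0000, 0.841471], [-4.0000, 5.0000]].
det J = 38.3659.

38.3659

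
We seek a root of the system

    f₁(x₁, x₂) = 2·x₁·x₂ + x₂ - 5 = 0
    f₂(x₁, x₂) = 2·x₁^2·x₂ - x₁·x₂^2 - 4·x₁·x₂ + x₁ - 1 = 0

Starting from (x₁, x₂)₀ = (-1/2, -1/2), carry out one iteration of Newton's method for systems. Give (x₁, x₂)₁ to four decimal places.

At (-1/2, -1/2): F = (-5.0000, -2.6250).
Jacobian J = [[2·x₂, 2·x₁ + 1], [4·x₁·x₂ - x₂^2 - 4·x₂ + 1, 2·x₁^2 - 2·x₁·x₂ - 4·x₁]].
At the point, J = [[-1.0000, 0.0000], [3.7500, 2.0000]] (det J = -2.0000).
Solving J·Δ = −F gives Δ = (-5.0000, 10.6875).
Then the next iterate is (x₁, x₂)₁ = (-5.5000, 10.1875).

(-5.5000, 10.1875)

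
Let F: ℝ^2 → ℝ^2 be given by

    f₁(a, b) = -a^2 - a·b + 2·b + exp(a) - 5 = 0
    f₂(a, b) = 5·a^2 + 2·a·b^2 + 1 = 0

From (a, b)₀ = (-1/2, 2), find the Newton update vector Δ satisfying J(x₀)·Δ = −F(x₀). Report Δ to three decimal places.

At (-1/2, 2): F = (0.35653, -1.750).
Jacobian J = [[-2·a - b + exp(a), -a + 2], [10·a + 2·b^2, 4·a·b]].
At the point, J = [[-0.39347, 2.500], [3.000, -4.000]] (det J = -5.92612).
Solving J·Δ = −F gives Δ = (0.498, -0.064).

(0.498, -0.064)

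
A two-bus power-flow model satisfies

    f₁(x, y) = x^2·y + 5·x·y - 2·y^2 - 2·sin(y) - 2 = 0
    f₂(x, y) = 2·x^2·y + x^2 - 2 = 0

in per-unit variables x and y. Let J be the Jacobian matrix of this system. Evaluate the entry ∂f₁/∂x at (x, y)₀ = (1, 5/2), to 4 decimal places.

17.5000

∂f₁/∂x = 2·x·y + 5·y.
At (1, 5/2) this is 17.5000.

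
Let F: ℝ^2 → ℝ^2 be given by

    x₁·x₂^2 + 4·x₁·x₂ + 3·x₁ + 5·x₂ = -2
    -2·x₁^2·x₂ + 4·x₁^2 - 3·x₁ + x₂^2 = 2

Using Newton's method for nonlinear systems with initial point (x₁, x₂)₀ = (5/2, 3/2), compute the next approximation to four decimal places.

(0.2947, 0.9305)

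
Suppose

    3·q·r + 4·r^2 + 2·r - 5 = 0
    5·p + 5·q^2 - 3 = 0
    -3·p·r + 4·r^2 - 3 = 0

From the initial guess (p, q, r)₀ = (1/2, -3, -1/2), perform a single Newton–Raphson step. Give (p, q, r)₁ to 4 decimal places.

(0.4308, -1.5282, -0.7462)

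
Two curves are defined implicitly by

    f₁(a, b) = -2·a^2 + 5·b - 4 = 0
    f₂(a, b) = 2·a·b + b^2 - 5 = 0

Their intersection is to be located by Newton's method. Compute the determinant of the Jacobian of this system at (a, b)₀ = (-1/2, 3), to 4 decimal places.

-20.0000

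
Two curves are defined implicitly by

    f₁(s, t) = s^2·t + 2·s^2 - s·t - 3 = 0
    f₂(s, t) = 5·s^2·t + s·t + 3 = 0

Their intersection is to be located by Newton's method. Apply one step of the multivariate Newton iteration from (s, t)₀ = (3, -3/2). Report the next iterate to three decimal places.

At (3, -3/2): F = (6.000, -69.000).
Jacobian J = [[2·s·t + 4·s - t, s^2 - s], [10·s·t + t, 5·s^2 + s]].
At the point, J = [[4.500, 6.000], [-46.500, 48.000]] (det J = 495.000).
Solving J·Δ = −F gives Δ = (-1.418, 0.064).
Then the next iterate is (s, t)₁ = (1.582, -1.436).

(1.582, -1.436)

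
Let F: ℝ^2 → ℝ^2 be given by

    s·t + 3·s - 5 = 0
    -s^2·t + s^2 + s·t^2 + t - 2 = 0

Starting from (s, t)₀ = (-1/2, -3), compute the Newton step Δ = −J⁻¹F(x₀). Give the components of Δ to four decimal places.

At (-1/2, -3): F = (-5.0000, -8.5000).
Jacobian J = [[t + 3, s], [-2·s·t + 2·s + t^2, -s^2 + 2·s·t + 1]].
At the point, J = [[0.0000, -0.5000], [5.0000, 3.7500]] (det J = 2.5000).
Solving J·Δ = −F gives Δ = (9.2000, -10.0000).

(9.2000, -10.0000)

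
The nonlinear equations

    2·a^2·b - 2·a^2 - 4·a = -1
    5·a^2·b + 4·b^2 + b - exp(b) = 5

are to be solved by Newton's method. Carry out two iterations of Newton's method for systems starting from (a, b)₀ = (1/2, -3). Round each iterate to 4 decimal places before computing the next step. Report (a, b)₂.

(0.2149, -1.3586)

At (1/2, -3): F = (-3.0000, 24.200213).
Jacobian J = [[4·a·b - 4·a - 4, 2·a^2], [10·a·b, 5·a^2 + 8·b - exp(b) + 1]].
At the point, J = [[-12.0000, 0.5000], [-15.0000, -21.799787]] (det J = 269.097445).
Solving J·Δ = −F gives Δ = (-0.1981, 1.2464).
Then the next iterate is (a, b)₁ = (0.3019, -1.7536).
Round to (0.3019, -1.7536) and repeat: F = (-0.709546, 4.574555), J = [[-7.325247, 0.182287], [-5.294118, -12.746231]].
Δ = (-0.0870, 0.3950), so (a, b)₂ = (0.2149, -1.3586).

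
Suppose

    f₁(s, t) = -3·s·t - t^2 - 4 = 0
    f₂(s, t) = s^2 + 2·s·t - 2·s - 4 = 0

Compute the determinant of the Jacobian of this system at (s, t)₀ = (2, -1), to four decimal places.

J = [[-3·t, -3·s - 2·t], [2·s + 2·t - 2, 2·s]].
At the point, J = [[3.0000, -4.0000], [0.0000, 4.0000]].
det J = 12.0000.

12.0000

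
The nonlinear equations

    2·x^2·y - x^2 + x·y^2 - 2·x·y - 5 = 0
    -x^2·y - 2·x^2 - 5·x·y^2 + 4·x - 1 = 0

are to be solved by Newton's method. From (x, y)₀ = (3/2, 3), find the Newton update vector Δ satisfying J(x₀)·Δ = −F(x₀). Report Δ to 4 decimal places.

At (3/2, 3): F = (10.7500, -73.7500).
Jacobian J = [[4·x·y - 2·x + y^2 - 2·y, 2·x^2 + 2·x·y - 2·x], [-2·x·y - 4·x - 5·y^2 + 4, -x^2 - 10·x·y]].
At the point, J = [[18.0000, 10.5000], [-56.0000, -47.2500]] (det J = -262.5000).
Solving J·Δ = −F gives Δ = (1.0150, -2.7638).

(1.0150, -2.7638)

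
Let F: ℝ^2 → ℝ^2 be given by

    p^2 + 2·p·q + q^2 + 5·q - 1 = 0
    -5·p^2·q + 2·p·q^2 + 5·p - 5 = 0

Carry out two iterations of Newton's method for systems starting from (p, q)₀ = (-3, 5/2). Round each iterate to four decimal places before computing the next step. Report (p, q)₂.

(-1.9051, -0.8546)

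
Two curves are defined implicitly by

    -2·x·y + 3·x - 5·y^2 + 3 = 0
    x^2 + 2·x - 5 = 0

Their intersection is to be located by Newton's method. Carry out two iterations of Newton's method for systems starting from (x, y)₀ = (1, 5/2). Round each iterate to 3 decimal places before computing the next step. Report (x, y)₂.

(1.450, 1.004)

At (1, 5/2): F = (-30.250, -2.000).
Jacobian J = [[-2·y + 3, -2·x - 10·y], [2·x + 2, 0]].
At the point, J = [[-2.000, -27.000], [4.000, 0.000]] (det J = 108.000).
Solving J·Δ = −F gives Δ = (0.500, -1.157).
Then the next iterate is (x, y)₁ = (1.500, 1.343).
Round to (1.500, 1.343) and repeat: F = (-5.54724, 0.250), J = [[0.314, -16.430], [5.000, 0.000]].
Δ = (-0.050, -0.339), so (x, y)₂ = (1.450, 1.004).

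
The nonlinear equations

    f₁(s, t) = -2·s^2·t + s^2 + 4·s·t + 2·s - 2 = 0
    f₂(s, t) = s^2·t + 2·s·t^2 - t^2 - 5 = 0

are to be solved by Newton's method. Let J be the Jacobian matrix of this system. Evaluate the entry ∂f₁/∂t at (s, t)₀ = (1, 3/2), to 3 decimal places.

2.000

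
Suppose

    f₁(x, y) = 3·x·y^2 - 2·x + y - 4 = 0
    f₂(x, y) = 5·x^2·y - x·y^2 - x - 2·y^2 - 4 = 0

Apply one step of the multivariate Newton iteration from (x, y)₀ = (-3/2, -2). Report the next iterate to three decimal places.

(-0.815, -1.255)

At (-3/2, -2): F = (-21.000, -27.000).
Jacobian J = [[3·y^2 - 2, 6·x·y + 1], [10·x·y - y^2 - 1, 5·x^2 - 2·x·y - 4·y]].
At the point, J = [[10.000, 19.000], [25.000, 13.250]] (det J = -342.500).
Solving J·Δ = −F gives Δ = (0.685, 0.745).
Then the next iterate is (x, y)₁ = (-0.815, -1.255).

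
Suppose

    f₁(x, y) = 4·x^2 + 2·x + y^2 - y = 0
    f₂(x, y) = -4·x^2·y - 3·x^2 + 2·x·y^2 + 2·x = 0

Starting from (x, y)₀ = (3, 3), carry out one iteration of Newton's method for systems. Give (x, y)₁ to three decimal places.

At (3, 3): F = (48.000, -75.000).
Jacobian J = [[8·x + 2, 2·y - 1], [-8·x·y - 6·x + 2·y^2 + 2, -4·x^2 + 4·x·y]].
At the point, J = [[26.000, 5.000], [-70.000, 0.000]] (det J = 350.000).
Solving J·Δ = −F gives Δ = (-1.071, -4.029).
Then the next iterate is (x, y)₁ = (1.929, -1.029).

(1.929, -1.029)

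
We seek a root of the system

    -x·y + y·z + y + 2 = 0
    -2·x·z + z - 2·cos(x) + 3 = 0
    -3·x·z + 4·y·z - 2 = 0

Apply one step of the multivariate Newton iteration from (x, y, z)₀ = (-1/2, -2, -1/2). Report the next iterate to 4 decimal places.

At (-1/2, -2, -1/2): F = (0.0000, 0.244835, 1.2500).
Jacobian J = [[-y, -x + z + 1, y], [-2·z + 2·sin(x), 0, -2·x + 1], [-3·z, 4·z, -3·x + 4·y]].
At the point, J = [[2.0000, 1.0000, -2.0000], [0.041149, 0.0000, 2.0000], [1.5000, -2.0000, -6.5000]] (det J = 11.432064).
Solving J·Δ = −F gives Δ = (-0.4436, 0.6605, -0.1133).
Then the next iterate is (x, y, z)₁ = (-0.9436, -1.3395, -0.6133).

(-0.9436, -1.3395, -0.6133)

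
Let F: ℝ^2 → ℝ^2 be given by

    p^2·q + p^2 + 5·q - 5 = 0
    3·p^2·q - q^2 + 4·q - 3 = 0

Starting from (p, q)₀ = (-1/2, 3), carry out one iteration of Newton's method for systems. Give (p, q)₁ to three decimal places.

(-0.011, 1.278)

At (-1/2, 3): F = (11.000, 2.250).
Jacobian J = [[2·p·q + 2·p, p^2 + 5], [6·p·q, 3·p^2 - 2·q + 4]].
At the point, J = [[-4.000, 5.250], [-9.000, -1.250]] (det J = 52.250).
Solving J·Δ = −F gives Δ = (0.489, -1.722).
Then the next iterate is (p, q)₁ = (-0.011, 1.278).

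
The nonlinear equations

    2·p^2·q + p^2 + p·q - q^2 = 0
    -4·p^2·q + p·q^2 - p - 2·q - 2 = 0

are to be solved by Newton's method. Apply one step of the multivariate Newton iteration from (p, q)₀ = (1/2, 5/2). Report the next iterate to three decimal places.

At (1/2, 5/2): F = (-3.500, -6.875).
Jacobian J = [[4·p·q + 2·p + q, 2·p^2 + p - 2·q], [-8·p·q + q^2 - 1, -4·p^2 + 2·p·q - 2]].
At the point, J = [[8.500, -4.000], [-4.750, -0.500]] (det J = -23.250).
Solving J·Δ = −F gives Δ = (-1.108, -3.228).
Then the next iterate is (p, q)₁ = (-0.608, -0.728).

(-0.608, -0.728)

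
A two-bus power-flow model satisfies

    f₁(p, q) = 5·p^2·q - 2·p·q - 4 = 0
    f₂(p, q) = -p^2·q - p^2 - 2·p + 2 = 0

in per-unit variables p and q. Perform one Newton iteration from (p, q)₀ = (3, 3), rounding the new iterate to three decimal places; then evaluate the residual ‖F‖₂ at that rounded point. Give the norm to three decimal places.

7.605

At (3, 3): F = (113.000, -40.000).
Jacobian J = [[10·p·q - 2·q, 5·p^2 - 2·p], [-2·p·q - 2·p - 2, -p^2]].
At the point, J = [[84.000, 39.000], [-26.000, -9.000]] (det J = 258.000).
Solving J·Δ = −F gives Δ = (-2.105, 1.636).
Then the next iterate is (p, q)₁ = (0.895, 4.636).
Re-evaluating at (0.895, 4.636): F = (6.26932, -4.30458), so ‖F‖₂ = 7.605.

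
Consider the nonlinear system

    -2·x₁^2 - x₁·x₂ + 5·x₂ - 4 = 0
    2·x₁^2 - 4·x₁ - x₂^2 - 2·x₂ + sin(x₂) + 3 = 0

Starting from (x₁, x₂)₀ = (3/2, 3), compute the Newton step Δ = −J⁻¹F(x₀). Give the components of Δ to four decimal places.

At (3/2, 3): F = (2.0000, -13.358880).
Jacobian J = [[-4·x₁ - x₂, -x₁ + 5], [4·x₁ - 4, -2·x₂ + cos(x₂) - 2]].
At the point, J = [[-9.0000, 3.5000], [2.0000, -8.989992]] (det J = 73.909932).
Solving J·Δ = −F gives Δ = (-0.3893, -1.5726).

(-0.3893, -1.5726)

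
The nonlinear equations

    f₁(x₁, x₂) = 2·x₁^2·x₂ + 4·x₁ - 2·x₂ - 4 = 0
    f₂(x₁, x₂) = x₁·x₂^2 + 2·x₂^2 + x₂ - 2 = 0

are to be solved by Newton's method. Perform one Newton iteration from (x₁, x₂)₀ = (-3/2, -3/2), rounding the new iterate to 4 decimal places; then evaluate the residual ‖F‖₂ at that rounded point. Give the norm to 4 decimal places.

3.3711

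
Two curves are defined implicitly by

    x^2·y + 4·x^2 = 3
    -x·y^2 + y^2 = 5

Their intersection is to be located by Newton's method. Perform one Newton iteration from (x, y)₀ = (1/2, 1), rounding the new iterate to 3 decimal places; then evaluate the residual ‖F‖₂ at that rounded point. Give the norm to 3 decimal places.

At (1/2, 1): F = (-1.750, -4.500).
Jacobian J = [[2·x·y + 8·x, x^2], [-y^2, -2·x·y + 2·y]].
At the point, J = [[5.000, 0.250], [-1.000, 1.000]] (det J = 5.250).
Solving J·Δ = −F gives Δ = (0.119, 4.619).
Then the next iterate is (x, y)₁ = (0.619, 5.619).
Re-evaluating at (0.619, 5.619): F = (0.68563, 7.02937), so ‖F‖₂ = 7.063.

7.063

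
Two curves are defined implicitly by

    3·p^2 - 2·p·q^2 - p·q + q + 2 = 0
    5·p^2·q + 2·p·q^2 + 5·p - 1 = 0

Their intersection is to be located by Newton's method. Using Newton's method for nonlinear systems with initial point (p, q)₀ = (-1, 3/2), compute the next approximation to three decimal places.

At (-1, 3/2): F = (12.500, -3.000).
Jacobian J = [[6·p - 2·q^2 - q, -4·p·q - p + 1], [10·p·q + 2·q^2 + 5, 5·p^2 + 4·p·q]].
At the point, J = [[-12.000, 8.000], [-5.500, -1.000]] (det J = 56.000).
Solving J·Δ = −F gives Δ = (-0.205, -1.871).
Then the next iterate is (p, q)₁ = (-1.205, -0.371).

(-1.205, -0.371)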